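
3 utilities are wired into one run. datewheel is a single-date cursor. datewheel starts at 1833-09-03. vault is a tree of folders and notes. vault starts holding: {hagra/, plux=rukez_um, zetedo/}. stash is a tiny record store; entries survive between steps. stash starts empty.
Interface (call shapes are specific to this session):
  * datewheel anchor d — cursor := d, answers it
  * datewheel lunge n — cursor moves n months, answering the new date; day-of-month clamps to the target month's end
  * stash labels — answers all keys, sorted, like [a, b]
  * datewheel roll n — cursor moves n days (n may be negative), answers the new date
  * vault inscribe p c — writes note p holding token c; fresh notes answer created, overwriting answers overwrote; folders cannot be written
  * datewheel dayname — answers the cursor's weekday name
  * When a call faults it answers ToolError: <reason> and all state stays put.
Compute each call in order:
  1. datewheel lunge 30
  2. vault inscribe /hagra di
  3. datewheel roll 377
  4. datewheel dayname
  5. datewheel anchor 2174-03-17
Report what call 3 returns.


Answer: 1837-03-15

Derivation:
~$ datewheel lunge n: 30
[out] 1836-03-03
~$ vault inscribe p: /hagra c: di
[out] ToolError: is a directory
~$ datewheel roll n: 377
[out] 1837-03-15
~$ datewheel dayname
[out] Wednesday
~$ datewheel anchor d: 2174-03-17
[out] 2174-03-17


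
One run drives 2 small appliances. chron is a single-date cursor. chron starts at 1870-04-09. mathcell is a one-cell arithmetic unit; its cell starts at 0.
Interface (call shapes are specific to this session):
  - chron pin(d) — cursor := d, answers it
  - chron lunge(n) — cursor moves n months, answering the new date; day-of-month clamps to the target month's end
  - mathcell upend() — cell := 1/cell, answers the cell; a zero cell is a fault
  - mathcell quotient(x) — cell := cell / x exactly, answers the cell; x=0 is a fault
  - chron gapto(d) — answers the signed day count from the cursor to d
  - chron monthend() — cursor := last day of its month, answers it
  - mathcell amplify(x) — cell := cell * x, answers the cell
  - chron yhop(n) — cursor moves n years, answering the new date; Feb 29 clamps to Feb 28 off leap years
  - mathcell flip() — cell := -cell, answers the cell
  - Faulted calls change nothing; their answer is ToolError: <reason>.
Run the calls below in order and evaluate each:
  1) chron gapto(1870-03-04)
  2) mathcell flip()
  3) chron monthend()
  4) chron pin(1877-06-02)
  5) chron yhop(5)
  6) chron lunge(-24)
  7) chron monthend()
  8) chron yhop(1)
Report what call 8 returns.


→ chron gapto(d: 1870-03-04)
← -36
→ mathcell flip()
← 0
→ chron monthend()
← 1870-04-30
→ chron pin(d: 1877-06-02)
← 1877-06-02
→ chron yhop(n: 5)
← 1882-06-02
→ chron lunge(n: -24)
← 1880-06-02
→ chron monthend()
← 1880-06-30
→ chron yhop(n: 1)
← 1881-06-30

Answer: 1881-06-30


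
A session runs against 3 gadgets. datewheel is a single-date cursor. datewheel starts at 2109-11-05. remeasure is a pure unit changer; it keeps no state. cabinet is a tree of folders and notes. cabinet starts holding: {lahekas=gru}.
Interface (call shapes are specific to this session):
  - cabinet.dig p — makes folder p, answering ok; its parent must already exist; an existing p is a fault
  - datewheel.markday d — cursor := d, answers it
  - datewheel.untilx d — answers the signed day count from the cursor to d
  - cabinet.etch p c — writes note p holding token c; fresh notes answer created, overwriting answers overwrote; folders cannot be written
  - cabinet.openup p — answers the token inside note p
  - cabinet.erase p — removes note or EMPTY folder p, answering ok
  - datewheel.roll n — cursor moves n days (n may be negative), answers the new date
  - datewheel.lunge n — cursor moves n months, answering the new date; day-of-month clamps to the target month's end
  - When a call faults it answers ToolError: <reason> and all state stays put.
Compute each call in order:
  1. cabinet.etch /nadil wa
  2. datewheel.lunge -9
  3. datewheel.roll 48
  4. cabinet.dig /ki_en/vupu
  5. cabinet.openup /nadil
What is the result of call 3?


~$ cabinet.etch p=/nadil c=wa
[out] created
~$ datewheel.lunge n=-9
[out] 2109-02-05
~$ datewheel.roll n=48
[out] 2109-03-25
~$ cabinet.dig p=/ki_en/vupu
[out] ToolError: no parent
~$ cabinet.openup p=/nadil
[out] wa

Answer: 2109-03-25


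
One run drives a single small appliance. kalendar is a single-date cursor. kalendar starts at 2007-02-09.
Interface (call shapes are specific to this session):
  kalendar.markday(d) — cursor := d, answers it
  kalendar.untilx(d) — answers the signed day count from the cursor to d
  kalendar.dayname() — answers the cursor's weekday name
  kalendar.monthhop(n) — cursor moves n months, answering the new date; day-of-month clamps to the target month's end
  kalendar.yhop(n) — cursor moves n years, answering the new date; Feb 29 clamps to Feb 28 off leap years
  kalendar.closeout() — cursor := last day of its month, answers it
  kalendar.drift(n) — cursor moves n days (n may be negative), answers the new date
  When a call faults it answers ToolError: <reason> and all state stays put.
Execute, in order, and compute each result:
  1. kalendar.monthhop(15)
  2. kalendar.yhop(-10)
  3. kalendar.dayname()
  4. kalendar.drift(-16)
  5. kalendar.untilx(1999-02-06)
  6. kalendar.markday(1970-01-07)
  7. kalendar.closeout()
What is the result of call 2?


Answer: 1998-05-09

Derivation:
Calling kalendar.monthhop passing n='15', which returns 2008-05-09.
Now I run kalendar.yhop passing n='-10', yielding 1998-05-09.
Invoking kalendar.dayname(), yielding Saturday.
Now I run kalendar.drift passing n='-16', which returns 1998-04-23.
I use kalendar.untilx passing d='1999-02-06', and observe 289.
I try kalendar.markday passing d='1970-01-07', and get 1970-01-07.
Using kalendar.closeout(), → 1970-01-31.


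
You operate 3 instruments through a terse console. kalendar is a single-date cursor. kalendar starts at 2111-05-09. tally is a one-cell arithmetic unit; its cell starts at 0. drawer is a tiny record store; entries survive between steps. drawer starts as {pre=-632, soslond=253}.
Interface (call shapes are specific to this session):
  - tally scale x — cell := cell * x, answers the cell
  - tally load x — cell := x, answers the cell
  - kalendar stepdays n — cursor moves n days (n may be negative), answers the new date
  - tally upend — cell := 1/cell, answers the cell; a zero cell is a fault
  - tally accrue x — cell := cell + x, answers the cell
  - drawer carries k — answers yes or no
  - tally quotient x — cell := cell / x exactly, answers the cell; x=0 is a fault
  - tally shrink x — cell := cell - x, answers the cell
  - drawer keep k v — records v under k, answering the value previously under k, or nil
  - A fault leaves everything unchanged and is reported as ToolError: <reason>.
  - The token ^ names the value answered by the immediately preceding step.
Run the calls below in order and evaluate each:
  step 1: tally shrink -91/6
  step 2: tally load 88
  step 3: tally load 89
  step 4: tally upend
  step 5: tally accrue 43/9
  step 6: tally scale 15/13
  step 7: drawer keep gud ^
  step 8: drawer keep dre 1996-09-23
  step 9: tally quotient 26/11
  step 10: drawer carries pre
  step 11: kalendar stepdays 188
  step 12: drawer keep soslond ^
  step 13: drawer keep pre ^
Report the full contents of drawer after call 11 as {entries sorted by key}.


Answer: {dre=1996-09-23, gud=19180/3471, pre=-632, soslond=253}

Derivation:
·→ tally shrink(x: -91/6)
·← 91/6
·→ tally load(x: 88)
·← 88
·→ tally load(x: 89)
·← 89
·→ tally upend()
·← 1/89
·→ tally accrue(x: 43/9)
·← 3836/801
·→ tally scale(x: 15/13)
·← 19180/3471
·→ drawer keep(k: gud, v: ^)
·← nil
·→ drawer keep(k: dre, v: 1996-09-23)
·← nil
·→ tally quotient(x: 26/11)
·← 105490/45123
·→ drawer carries(k: pre)
·← yes
·→ kalendar stepdays(n: 188)
·← 2111-11-13
·→ drawer keep(k: soslond, v: ^)
·← 253
·→ drawer keep(k: pre, v: ^)
·← -632


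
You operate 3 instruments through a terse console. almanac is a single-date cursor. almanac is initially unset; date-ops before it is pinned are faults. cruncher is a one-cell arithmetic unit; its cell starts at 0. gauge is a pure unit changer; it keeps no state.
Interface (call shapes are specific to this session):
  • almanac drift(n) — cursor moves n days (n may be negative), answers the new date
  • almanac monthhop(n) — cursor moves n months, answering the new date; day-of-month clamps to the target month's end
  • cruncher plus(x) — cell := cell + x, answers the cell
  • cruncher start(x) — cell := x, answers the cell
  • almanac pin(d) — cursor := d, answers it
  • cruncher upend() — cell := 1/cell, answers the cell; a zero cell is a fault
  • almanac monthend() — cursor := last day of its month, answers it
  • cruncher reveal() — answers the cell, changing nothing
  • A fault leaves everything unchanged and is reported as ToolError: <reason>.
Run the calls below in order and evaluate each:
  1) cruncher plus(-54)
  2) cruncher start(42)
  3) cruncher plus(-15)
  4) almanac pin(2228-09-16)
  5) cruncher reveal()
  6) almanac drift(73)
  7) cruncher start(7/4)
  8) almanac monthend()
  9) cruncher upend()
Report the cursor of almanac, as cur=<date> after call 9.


>> cruncher plus(x='-54')
<< -54
>> cruncher start(x='42')
<< 42
>> cruncher plus(x='-15')
<< 27
>> almanac pin(d='2228-09-16')
<< 2228-09-16
>> cruncher reveal()
<< 27
>> almanac drift(n='73')
<< 2228-11-28
>> cruncher start(x='7/4')
<< 7/4
>> almanac monthend()
<< 2228-11-30
>> cruncher upend()
<< 4/7

Answer: cur=2228-11-30


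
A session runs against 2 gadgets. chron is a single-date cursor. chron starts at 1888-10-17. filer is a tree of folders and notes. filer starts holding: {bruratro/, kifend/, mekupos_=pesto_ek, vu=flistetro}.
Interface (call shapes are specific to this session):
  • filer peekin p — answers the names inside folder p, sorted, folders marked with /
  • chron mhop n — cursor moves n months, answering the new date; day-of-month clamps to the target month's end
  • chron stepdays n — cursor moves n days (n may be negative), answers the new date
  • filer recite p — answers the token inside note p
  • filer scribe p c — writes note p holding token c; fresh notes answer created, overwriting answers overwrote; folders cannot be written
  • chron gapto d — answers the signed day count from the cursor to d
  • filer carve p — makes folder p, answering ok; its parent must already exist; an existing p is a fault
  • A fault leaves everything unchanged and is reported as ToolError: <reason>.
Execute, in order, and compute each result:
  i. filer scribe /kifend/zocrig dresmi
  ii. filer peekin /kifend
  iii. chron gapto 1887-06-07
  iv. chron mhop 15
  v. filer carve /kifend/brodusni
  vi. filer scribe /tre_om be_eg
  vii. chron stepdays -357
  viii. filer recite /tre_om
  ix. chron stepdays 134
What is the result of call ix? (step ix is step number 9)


Answer: 1889-06-08

Derivation:
I use filer scribe on p: /kifend/zocrig, c: dresmi, which returns created.
Calling filer peekin on p: /kifend, and get [zocrig].
I call chron gapto on d: 1887-06-07, yielding -498.
Now I run chron mhop on n: 15: 1890-01-17.
Using filer carve on p: /kifend/brodusni, which returns ok.
Using filer scribe on p: /tre_om, c: be_eg, and get created.
Invoking chron stepdays on n: -357, — result: 1889-01-25.
Invoking filer recite on p: /tre_om, yielding be_eg.
Calling chron stepdays on n: 134, yielding 1889-06-08.


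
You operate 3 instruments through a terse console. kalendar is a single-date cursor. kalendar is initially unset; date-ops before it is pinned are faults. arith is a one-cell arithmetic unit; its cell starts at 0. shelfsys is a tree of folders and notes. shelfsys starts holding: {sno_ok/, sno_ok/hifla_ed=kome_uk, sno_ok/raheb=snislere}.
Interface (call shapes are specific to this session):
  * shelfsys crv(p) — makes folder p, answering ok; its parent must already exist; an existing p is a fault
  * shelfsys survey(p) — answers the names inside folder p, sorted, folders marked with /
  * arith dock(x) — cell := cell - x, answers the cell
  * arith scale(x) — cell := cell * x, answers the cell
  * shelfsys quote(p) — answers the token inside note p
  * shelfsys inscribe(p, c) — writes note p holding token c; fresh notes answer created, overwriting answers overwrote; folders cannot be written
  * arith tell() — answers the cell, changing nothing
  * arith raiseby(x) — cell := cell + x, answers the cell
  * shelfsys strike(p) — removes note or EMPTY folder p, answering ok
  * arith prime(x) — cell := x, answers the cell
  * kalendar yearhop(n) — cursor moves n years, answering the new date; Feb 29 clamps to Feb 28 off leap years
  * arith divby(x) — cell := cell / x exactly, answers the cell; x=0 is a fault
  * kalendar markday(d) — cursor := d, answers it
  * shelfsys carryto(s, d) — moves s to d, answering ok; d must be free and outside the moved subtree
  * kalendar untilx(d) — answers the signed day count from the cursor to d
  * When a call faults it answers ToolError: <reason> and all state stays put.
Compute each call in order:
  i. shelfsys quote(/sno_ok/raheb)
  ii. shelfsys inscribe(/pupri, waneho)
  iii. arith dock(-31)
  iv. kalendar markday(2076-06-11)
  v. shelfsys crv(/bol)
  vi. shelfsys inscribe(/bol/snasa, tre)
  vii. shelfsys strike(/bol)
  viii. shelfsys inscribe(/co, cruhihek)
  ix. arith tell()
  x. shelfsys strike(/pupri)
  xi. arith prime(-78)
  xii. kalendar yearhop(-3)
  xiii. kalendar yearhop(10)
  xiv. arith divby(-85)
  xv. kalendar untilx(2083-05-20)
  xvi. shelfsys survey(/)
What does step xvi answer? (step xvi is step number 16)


Answer: [bol/, co, sno_ok/]

Derivation:
>> shelfsys quote(p='/sno_ok/raheb')
<< snislere
>> shelfsys inscribe(p='/pupri', c='waneho')
<< created
>> arith dock(x='-31')
<< 31
>> kalendar markday(d='2076-06-11')
<< 2076-06-11
>> shelfsys crv(p='/bol')
<< ok
>> shelfsys inscribe(p='/bol/snasa', c='tre')
<< created
>> shelfsys strike(p='/bol')
<< ToolError: not empty
>> shelfsys inscribe(p='/co', c='cruhihek')
<< created
>> arith tell()
<< 31
>> shelfsys strike(p='/pupri')
<< ok
>> arith prime(x='-78')
<< -78
>> kalendar yearhop(n='-3')
<< 2073-06-11
>> kalendar yearhop(n='10')
<< 2083-06-11
>> arith divby(x='-85')
<< 78/85
>> kalendar untilx(d='2083-05-20')
<< -22
>> shelfsys survey(p='/')
<< [bol/, co, sno_ok/]


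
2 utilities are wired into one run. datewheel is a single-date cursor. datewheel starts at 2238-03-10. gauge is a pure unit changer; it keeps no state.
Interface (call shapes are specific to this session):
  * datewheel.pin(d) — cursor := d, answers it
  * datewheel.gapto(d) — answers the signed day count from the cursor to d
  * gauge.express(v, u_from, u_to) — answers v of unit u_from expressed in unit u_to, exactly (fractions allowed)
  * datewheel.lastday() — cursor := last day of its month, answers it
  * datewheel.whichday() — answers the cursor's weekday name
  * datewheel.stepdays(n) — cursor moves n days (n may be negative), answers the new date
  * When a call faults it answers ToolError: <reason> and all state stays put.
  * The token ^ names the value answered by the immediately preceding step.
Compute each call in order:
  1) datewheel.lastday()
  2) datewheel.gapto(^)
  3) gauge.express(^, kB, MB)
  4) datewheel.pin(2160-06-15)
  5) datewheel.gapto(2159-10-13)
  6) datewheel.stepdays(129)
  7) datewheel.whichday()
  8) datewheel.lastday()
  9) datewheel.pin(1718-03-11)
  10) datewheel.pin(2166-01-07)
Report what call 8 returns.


Answer: 2160-10-31

Derivation:
I invoke datewheel.lastday(), → 2238-03-31.
Using datewheel.gapto on d=^, → 0.
I try gauge.express on v=^, u_from=kB, u_to=MB: 0.
I use datewheel.pin on d=2160-06-15, yielding 2160-06-15.
I run datewheel.gapto on d=2159-10-13, yielding -246.
I run datewheel.stepdays on n=129: 2160-10-22.
I use datewheel.whichday(), yielding Wednesday.
I use datewheel.lastday, and observe 2160-10-31.
I call datewheel.pin on d=1718-03-11, yielding 1718-03-11.
I call datewheel.pin on d=2166-01-07, and see 2166-01-07.


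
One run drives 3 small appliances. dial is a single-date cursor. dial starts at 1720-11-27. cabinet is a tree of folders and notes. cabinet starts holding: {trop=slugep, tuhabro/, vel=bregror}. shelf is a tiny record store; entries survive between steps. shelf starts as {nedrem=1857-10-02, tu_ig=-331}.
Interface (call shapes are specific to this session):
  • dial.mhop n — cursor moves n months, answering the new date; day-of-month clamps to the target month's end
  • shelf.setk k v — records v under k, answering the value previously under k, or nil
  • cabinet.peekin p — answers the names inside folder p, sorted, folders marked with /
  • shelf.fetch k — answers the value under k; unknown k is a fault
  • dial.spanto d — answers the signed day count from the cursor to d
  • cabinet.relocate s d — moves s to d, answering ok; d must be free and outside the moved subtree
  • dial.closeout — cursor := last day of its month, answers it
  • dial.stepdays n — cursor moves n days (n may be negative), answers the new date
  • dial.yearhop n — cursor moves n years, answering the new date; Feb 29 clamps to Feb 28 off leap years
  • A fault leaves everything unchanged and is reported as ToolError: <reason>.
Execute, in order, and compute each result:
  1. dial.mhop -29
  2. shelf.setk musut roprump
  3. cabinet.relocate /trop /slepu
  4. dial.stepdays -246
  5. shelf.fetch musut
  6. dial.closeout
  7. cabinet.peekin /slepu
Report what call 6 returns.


→ dial.mhop(-29)
← 1718-06-27
→ shelf.setk(musut, roprump)
← nil
→ cabinet.relocate(/trop, /slepu)
← ok
→ dial.stepdays(-246)
← 1717-10-24
→ shelf.fetch(musut)
← roprump
→ dial.closeout()
← 1717-10-31
→ cabinet.peekin(/slepu)
← ToolError: not a directory

Answer: 1717-10-31


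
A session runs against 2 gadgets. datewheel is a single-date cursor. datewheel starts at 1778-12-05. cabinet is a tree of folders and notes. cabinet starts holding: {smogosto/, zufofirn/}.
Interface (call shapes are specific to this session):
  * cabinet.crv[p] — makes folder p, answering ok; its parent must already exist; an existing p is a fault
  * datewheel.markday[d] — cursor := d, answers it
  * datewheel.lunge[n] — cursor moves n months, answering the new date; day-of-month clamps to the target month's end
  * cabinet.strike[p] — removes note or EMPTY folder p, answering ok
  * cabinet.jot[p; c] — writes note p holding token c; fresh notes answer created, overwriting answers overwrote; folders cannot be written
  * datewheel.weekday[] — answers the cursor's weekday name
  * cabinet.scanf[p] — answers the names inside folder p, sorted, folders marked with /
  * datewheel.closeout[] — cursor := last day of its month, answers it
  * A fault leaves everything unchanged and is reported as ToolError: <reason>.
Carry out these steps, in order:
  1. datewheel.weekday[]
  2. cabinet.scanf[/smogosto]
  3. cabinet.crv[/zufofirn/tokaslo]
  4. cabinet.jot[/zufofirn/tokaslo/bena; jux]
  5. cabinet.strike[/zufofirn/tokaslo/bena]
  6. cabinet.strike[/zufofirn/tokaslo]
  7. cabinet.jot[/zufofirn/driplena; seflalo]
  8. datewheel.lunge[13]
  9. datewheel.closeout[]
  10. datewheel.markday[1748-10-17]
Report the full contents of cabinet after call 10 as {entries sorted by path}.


Answer: {smogosto/, zufofirn/, zufofirn/driplena=seflalo}

Derivation:
# 1. datewheel.weekday() ~> Saturday
# 2. cabinet.scanf(p='/smogosto') ~> []
# 3. cabinet.crv(p='/zufofirn/tokaslo') ~> ok
# 4. cabinet.jot(p='/zufofirn/tokaslo/bena', c='jux') ~> created
# 5. cabinet.strike(p='/zufofirn/tokaslo/bena') ~> ok
# 6. cabinet.strike(p='/zufofirn/tokaslo') ~> ok
# 7. cabinet.jot(p='/zufofirn/driplena', c='seflalo') ~> created
# 8. datewheel.lunge(n='13') ~> 1780-01-05
# 9. datewheel.closeout() ~> 1780-01-31
# 10. datewheel.markday(d='1748-10-17') ~> 1748-10-17


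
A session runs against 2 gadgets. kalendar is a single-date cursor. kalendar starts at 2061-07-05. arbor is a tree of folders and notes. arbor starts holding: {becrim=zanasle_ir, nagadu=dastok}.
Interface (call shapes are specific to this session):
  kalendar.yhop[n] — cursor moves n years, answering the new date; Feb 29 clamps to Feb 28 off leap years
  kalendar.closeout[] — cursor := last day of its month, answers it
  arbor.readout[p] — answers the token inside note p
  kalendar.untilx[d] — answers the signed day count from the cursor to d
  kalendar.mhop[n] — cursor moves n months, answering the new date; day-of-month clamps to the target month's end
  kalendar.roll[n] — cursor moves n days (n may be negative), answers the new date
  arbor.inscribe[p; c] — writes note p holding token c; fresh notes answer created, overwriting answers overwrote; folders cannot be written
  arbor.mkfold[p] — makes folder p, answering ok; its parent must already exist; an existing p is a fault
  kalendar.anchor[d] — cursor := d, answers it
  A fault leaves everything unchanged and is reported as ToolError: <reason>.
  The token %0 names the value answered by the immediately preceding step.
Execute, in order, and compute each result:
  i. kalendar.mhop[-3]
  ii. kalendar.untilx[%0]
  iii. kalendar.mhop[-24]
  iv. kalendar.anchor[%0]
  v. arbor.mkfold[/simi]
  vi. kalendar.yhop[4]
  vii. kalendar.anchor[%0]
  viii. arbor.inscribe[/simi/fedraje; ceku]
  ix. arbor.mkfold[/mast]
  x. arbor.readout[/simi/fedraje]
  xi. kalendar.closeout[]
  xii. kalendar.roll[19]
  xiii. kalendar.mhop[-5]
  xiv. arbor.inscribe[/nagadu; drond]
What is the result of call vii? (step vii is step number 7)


Answer: 2063-04-05

Derivation:
Do: kalendar.mhop[n=-3]
See: 2061-04-05
Do: kalendar.untilx[d=%0]
See: 0
Do: kalendar.mhop[n=-24]
See: 2059-04-05
Do: kalendar.anchor[d=%0]
See: 2059-04-05
Do: arbor.mkfold[p=/simi]
See: ok
Do: kalendar.yhop[n=4]
See: 2063-04-05
Do: kalendar.anchor[d=%0]
See: 2063-04-05
Do: arbor.inscribe[p=/simi/fedraje; c=ceku]
See: created
Do: arbor.mkfold[p=/mast]
See: ok
Do: arbor.readout[p=/simi/fedraje]
See: ceku
Do: kalendar.closeout[]
See: 2063-04-30
Do: kalendar.roll[n=19]
See: 2063-05-19
Do: kalendar.mhop[n=-5]
See: 2062-12-19
Do: arbor.inscribe[p=/nagadu; c=drond]
See: overwrote


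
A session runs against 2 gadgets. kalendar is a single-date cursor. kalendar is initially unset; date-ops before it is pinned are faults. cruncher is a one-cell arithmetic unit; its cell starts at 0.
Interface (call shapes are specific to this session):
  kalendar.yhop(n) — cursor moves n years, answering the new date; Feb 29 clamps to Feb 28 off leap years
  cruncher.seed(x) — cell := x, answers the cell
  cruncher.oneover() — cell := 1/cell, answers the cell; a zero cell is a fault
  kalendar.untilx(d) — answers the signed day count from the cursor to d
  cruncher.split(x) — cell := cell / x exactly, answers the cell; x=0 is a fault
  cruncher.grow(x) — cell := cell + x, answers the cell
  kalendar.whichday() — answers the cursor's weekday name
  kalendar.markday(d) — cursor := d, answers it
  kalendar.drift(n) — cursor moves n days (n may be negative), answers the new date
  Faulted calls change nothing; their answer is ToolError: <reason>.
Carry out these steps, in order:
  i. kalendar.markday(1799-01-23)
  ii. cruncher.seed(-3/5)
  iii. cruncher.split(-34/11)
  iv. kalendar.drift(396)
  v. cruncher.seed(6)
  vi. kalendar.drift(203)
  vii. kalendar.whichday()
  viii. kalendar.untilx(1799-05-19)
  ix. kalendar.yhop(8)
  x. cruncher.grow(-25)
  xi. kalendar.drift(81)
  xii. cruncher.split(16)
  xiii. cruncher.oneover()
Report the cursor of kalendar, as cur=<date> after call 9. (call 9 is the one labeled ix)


Answer: cur=1808-09-14

Derivation:
Step: markday[d→1799-01-23]
Result: 1799-01-23
Step: seed[x→-3/5]
Result: -3/5
Step: split[x→-34/11]
Result: 33/170
Step: drift[n→396]
Result: 1800-02-23
Step: seed[x→6]
Result: 6
Step: drift[n→203]
Result: 1800-09-14
Step: whichday[]
Result: Sunday
Step: untilx[d→1799-05-19]
Result: -483
Step: yhop[n→8]
Result: 1808-09-14
Step: grow[x→-25]
Result: -19
Step: drift[n→81]
Result: 1808-12-04
Step: split[x→16]
Result: -19/16
Step: oneover[]
Result: -16/19


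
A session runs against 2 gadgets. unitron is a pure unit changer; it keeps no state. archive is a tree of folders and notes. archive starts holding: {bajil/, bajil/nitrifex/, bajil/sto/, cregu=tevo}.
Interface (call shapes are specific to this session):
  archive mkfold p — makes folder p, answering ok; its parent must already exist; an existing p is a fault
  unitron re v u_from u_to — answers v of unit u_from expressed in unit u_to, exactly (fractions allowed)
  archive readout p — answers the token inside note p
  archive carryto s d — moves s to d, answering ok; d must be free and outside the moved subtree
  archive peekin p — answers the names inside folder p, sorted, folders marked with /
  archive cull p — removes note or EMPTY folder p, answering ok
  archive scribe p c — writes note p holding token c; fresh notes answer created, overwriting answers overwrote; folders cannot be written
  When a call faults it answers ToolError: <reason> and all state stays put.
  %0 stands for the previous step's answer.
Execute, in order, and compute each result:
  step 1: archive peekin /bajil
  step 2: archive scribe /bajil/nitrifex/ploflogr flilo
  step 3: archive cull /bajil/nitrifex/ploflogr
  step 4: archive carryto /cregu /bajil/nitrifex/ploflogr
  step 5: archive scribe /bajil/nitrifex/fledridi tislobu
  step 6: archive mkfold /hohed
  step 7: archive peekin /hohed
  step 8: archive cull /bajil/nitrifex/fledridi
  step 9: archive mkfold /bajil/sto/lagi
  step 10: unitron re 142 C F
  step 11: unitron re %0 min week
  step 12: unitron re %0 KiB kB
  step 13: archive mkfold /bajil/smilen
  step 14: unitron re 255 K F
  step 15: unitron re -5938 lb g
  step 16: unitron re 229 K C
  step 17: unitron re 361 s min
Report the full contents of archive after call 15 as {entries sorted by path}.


-- archive peekin(p=/bajil) => [nitrifex/, sto/]
-- archive scribe(p=/bajil/nitrifex/ploflogr, c=flilo) => created
-- archive cull(p=/bajil/nitrifex/ploflogr) => ok
-- archive carryto(s=/cregu, d=/bajil/nitrifex/ploflogr) => ok
-- archive scribe(p=/bajil/nitrifex/fledridi, c=tislobu) => created
-- archive mkfold(p=/hohed) => ok
-- archive peekin(p=/hohed) => []
-- archive cull(p=/bajil/nitrifex/fledridi) => ok
-- archive mkfold(p=/bajil/sto/lagi) => ok
-- unitron re(v=142, u_from=C, u_to=F) => 1438/5
-- unitron re(v=%0, u_from=min, u_to=week) => 719/25200
-- unitron re(v=%0, u_from=KiB, u_to=kB) => 5752/196875
-- archive mkfold(p=/bajil/smilen) => ok
-- unitron re(v=255, u_from=K, u_to=F) => -67/100
-- unitron re(v=-5938, u_from=lb, u_to=g) => -134671574653/50000
-- unitron re(v=229, u_from=K, u_to=C) => -883/20
-- unitron re(v=361, u_from=s, u_to=min) => 361/60

Answer: {bajil/, bajil/nitrifex/, bajil/nitrifex/ploflogr=tevo, bajil/smilen/, bajil/sto/, bajil/sto/lagi/, hohed/}


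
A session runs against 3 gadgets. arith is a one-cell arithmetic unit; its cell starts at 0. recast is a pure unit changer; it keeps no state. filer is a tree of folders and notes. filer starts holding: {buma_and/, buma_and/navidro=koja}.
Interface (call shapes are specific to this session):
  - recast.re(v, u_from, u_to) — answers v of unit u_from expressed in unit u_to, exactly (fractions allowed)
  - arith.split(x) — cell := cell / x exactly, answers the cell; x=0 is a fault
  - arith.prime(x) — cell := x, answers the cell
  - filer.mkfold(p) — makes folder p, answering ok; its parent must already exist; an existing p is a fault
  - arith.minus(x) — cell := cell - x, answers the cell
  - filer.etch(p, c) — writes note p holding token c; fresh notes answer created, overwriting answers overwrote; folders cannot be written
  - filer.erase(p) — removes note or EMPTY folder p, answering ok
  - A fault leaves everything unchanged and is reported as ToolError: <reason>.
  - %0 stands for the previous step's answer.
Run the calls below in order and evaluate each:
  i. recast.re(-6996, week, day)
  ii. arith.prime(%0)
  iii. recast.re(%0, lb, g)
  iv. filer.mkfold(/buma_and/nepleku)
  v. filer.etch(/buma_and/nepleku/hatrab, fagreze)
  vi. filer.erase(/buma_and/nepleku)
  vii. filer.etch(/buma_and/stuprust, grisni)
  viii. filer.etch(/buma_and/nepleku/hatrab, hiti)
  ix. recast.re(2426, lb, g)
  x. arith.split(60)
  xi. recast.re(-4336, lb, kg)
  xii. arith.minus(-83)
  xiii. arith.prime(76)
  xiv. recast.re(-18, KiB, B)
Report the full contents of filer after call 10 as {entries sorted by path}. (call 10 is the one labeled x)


Answer: {buma_and/, buma_and/navidro=koja, buma_and/nepleku/, buma_and/nepleku/hatrab=hiti, buma_and/stuprust=grisni}

Derivation:
Act: re[v=-6996; u_from=week; u_to=day]
Obs: -48972
Act: prime[x=%0]
Obs: -48972
Act: re[v=%0; u_from=lb; u_to=g]
Obs: -555333138591/25000
Act: mkfold[p=/buma_and/nepleku]
Obs: ok
Act: etch[p=/buma_and/nepleku/hatrab; c=fagreze]
Obs: created
Act: erase[p=/buma_and/nepleku]
Obs: ToolError: not empty
Act: etch[p=/buma_and/stuprust; c=grisni]
Obs: created
Act: etch[p=/buma_and/nepleku/hatrab; c=hiti]
Obs: overwrote
Act: re[v=2426; u_from=lb; u_to=g]
Obs: 55020754481/50000
Act: split[x=60]
Obs: -4081/5
Act: re[v=-4336; u_from=lb; u_to=kg]
Obs: -12292353227/6250000
Act: minus[x=-83]
Obs: -3666/5
Act: prime[x=76]
Obs: 76
Act: re[v=-18; u_from=KiB; u_to=B]
Obs: -18432


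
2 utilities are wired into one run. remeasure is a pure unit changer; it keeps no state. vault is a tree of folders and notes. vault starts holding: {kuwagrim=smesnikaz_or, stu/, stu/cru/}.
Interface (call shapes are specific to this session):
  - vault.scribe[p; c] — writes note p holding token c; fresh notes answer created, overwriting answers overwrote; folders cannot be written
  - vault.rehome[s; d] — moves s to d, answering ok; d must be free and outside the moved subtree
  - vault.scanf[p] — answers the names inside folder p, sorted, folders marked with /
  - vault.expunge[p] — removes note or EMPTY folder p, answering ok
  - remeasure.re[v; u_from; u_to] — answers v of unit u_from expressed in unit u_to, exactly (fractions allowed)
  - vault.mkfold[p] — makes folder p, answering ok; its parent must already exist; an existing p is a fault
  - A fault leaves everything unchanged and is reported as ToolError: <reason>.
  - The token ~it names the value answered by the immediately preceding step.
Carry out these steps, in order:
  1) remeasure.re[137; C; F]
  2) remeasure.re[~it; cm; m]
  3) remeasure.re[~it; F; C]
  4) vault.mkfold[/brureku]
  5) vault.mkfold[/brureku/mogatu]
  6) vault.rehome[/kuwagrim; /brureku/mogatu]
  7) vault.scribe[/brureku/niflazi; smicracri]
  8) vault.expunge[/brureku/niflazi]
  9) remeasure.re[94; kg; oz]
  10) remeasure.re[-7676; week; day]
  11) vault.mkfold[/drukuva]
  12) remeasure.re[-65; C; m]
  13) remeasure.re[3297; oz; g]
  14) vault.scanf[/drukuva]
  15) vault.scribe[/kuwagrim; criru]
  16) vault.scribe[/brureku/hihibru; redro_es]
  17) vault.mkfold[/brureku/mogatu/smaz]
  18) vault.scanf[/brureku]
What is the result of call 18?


Now I run remeasure.re with v: 137, u_from: C, u_to: F, which returns 1393/5.
I try remeasure.re with v: ~it, u_from: cm, u_to: m, yielding 1393/500.
I try remeasure.re with v: ~it, u_from: F, u_to: C, and observe -1623/100.
Then vault.mkfold with p: /brureku, which returns ok.
I run vault.mkfold with p: /brureku/mogatu, yielding ok.
I invoke vault.rehome with s: /kuwagrim, d: /brureku/mogatu, → ToolError: exists.
Now I run vault.scribe with p: /brureku/niflazi, c: smicracri, and get created.
Then vault.expunge with p: /brureku/niflazi, which returns ok.
Next I call remeasure.re with v: 94, u_from: kg, u_to: oz: 150400000000/45359237.
Now I run remeasure.re with v: -7676, u_from: week, u_to: day, → -53732.
I invoke vault.mkfold with p: /drukuva: ok.
I try remeasure.re with v: -65, u_from: C, u_to: m: ToolError: incompatible units.
Next I call remeasure.re with v: 3297, u_from: oz, u_to: g, and get 149549404389/1600000.
I run vault.scanf with p: /drukuva, which returns [].
Next I call vault.scribe with p: /kuwagrim, c: criru, and see overwrote.
Invoking vault.scribe with p: /brureku/hihibru, c: redro_es, and get created.
Invoking vault.mkfold with p: /brureku/mogatu/smaz, giving ok.
Invoking vault.scanf with p: /brureku, which returns [hihibru, mogatu/].

Answer: [hihibru, mogatu/]


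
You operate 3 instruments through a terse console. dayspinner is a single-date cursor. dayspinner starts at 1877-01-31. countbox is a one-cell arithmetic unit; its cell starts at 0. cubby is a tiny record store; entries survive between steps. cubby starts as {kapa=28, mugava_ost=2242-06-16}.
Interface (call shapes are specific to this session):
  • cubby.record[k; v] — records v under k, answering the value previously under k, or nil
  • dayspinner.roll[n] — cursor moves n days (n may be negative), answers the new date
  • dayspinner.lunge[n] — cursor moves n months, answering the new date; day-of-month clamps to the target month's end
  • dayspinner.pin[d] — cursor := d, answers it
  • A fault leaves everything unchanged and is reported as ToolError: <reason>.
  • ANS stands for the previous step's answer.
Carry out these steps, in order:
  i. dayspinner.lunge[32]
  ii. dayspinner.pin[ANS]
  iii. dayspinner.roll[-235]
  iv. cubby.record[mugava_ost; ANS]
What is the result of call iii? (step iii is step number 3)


Act: dayspinner.lunge[n→32]
Obs: 1879-09-30
Act: dayspinner.pin[d→ANS]
Obs: 1879-09-30
Act: dayspinner.roll[n→-235]
Obs: 1879-02-07
Act: cubby.record[k→mugava_ost; v→ANS]
Obs: 2242-06-16

Answer: 1879-02-07


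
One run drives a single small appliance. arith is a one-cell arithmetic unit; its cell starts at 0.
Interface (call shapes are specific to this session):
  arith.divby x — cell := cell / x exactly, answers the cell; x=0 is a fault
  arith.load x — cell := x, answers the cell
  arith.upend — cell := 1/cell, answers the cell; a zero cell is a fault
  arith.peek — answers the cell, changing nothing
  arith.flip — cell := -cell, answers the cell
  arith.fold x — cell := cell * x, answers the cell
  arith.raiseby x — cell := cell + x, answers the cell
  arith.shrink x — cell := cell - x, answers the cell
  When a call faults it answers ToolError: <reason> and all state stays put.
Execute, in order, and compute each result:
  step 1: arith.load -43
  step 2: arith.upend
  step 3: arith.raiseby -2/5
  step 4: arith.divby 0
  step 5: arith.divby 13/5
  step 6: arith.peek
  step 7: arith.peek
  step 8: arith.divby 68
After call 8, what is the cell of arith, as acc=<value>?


Answer: acc=-7/2924

Derivation:
→ load(x=-43)
← -43
→ upend()
← -1/43
→ raiseby(x=-2/5)
← -91/215
→ divby(x=0)
← ToolError: division by zero
→ divby(x=13/5)
← -7/43
→ peek()
← -7/43
→ peek()
← -7/43
→ divby(x=68)
← -7/2924


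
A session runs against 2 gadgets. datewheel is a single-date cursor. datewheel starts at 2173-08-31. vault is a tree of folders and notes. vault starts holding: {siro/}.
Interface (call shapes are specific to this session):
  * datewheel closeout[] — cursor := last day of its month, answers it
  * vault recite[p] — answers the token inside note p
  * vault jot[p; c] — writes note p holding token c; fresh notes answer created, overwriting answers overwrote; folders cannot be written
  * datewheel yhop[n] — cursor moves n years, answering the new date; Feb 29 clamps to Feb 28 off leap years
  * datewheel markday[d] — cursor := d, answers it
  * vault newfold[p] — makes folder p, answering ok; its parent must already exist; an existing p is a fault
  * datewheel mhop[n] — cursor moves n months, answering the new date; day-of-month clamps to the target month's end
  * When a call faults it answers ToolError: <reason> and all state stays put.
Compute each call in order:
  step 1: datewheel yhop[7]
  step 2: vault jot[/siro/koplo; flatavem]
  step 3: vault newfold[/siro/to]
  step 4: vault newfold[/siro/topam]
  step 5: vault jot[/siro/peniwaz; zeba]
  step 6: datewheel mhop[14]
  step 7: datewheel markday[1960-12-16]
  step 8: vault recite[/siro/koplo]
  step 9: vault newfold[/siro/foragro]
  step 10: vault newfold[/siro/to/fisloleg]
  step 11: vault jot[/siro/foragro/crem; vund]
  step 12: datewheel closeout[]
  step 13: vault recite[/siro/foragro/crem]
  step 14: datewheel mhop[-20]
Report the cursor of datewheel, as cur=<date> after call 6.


Calling datewheel yhop passing n='7': 2180-08-31.
Invoking vault jot passing p='/siro/koplo', c='flatavem', which returns created.
I invoke vault newfold passing p='/siro/to': ok.
Using vault newfold passing p='/siro/topam', and see ok.
Invoking vault jot passing p='/siro/peniwaz', c='zeba', and see created.
I run datewheel mhop passing n='14', — result: 2181-10-31.
I call datewheel markday passing d='1960-12-16': 1960-12-16.
Then vault recite passing p='/siro/koplo': flatavem.
I invoke vault newfold passing p='/siro/foragro', and see ok.
I use vault newfold passing p='/siro/to/fisloleg', giving ok.
I invoke vault jot passing p='/siro/foragro/crem', c='vund', — result: created.
Using datewheel closeout, and see 1960-12-31.
I call vault recite passing p='/siro/foragro/crem', and see vund.
Invoking datewheel mhop passing n='-20': 1959-04-30.

Answer: cur=2181-10-31


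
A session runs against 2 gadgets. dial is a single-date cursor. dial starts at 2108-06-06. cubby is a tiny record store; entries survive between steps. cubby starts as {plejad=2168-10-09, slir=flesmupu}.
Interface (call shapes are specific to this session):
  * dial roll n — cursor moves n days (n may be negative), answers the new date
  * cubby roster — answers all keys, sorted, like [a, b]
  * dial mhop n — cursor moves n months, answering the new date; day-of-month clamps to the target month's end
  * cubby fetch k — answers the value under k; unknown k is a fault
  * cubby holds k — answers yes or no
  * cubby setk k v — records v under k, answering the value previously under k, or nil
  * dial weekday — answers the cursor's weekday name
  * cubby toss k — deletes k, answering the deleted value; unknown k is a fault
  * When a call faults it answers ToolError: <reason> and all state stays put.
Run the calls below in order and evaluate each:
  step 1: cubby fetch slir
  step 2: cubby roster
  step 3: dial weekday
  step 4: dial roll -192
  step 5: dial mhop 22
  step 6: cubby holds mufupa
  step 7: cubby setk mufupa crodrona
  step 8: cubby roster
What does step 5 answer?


$ cubby fetch k: slir
:: flesmupu
$ cubby roster
:: [plejad, slir]
$ dial weekday
:: Wednesday
$ dial roll n: -192
:: 2107-11-27
$ dial mhop n: 22
:: 2109-09-27
$ cubby holds k: mufupa
:: no
$ cubby setk k: mufupa v: crodrona
:: nil
$ cubby roster
:: [mufupa, plejad, slir]

Answer: 2109-09-27


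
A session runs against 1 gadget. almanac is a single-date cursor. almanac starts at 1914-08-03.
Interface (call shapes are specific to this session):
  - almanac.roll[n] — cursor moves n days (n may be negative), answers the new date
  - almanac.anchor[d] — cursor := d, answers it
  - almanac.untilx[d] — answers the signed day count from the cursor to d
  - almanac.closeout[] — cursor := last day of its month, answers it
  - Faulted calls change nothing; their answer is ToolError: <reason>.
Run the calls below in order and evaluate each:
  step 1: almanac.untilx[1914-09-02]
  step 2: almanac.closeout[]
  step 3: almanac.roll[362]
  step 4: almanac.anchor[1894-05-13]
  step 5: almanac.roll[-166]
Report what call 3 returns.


-> untilx(d: 1914-09-02)
<- 30
-> closeout()
<- 1914-08-31
-> roll(n: 362)
<- 1915-08-28
-> anchor(d: 1894-05-13)
<- 1894-05-13
-> roll(n: -166)
<- 1893-11-28

Answer: 1915-08-28


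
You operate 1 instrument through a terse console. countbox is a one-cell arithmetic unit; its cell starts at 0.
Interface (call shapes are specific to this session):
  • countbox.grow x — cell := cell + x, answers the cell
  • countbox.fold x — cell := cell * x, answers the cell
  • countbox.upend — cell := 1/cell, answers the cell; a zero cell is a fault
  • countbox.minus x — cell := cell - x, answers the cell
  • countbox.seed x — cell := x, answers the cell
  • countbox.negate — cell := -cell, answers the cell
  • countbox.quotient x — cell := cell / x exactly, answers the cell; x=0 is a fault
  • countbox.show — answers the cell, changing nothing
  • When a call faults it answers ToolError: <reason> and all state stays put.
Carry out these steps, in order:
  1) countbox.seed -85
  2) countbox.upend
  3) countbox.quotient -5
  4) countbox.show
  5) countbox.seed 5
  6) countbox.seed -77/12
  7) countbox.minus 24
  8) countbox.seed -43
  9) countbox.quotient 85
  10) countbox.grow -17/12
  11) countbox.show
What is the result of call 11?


Answer: -1961/1020

Derivation:
CALL seed[x=-85]
RET  -85
CALL upend[]
RET  -1/85
CALL quotient[x=-5]
RET  1/425
CALL show[]
RET  1/425
CALL seed[x=5]
RET  5
CALL seed[x=-77/12]
RET  -77/12
CALL minus[x=24]
RET  -365/12
CALL seed[x=-43]
RET  -43
CALL quotient[x=85]
RET  -43/85
CALL grow[x=-17/12]
RET  -1961/1020
CALL show[]
RET  -1961/1020
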